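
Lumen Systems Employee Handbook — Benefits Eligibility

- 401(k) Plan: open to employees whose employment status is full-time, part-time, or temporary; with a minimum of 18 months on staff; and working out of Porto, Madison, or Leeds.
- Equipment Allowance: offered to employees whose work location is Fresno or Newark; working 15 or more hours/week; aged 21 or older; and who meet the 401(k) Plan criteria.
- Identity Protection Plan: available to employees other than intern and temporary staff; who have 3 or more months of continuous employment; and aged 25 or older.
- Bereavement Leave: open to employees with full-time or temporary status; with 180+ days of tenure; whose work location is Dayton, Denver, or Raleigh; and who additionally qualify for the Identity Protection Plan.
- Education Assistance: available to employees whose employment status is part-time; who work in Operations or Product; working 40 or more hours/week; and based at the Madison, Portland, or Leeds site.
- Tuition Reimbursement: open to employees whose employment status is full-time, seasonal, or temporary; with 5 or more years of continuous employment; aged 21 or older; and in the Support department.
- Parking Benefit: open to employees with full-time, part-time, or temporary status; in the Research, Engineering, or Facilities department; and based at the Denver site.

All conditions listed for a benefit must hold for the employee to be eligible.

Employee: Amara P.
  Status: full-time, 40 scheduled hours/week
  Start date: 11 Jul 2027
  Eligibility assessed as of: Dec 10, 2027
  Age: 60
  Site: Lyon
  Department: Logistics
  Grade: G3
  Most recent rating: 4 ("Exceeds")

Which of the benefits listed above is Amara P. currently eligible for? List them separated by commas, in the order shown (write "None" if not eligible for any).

Identity Protection Plan

Service from 11 Jul 2027 to Dec 10, 2027: 152 days.
401(k) Plan — status full-time ✓; service 152 days < 18 months (≈540 days) ✗ → not eligible.
Equipment Allowance — site Lyon ✗ (not Fresno or Newark) → not eligible.
Identity Protection Plan — status full-time ✓ (not excluded); service 152 days ≥ 3 months (≈90 days) ✓; age 60 ≥ 25 ✓ → eligible.
Bereavement Leave — status full-time ✓; service 152 days < 180 days ✗ → not eligible.
Education Assistance — status full-time ✗ (requires part-time) → not eligible.
Tuition Reimbursement — status full-time ✓; service 152 days < 5 years (≈1825 days) ✗ → not eligible.
Parking Benefit — status full-time ✓; dept Logistics ✗ → not eligible.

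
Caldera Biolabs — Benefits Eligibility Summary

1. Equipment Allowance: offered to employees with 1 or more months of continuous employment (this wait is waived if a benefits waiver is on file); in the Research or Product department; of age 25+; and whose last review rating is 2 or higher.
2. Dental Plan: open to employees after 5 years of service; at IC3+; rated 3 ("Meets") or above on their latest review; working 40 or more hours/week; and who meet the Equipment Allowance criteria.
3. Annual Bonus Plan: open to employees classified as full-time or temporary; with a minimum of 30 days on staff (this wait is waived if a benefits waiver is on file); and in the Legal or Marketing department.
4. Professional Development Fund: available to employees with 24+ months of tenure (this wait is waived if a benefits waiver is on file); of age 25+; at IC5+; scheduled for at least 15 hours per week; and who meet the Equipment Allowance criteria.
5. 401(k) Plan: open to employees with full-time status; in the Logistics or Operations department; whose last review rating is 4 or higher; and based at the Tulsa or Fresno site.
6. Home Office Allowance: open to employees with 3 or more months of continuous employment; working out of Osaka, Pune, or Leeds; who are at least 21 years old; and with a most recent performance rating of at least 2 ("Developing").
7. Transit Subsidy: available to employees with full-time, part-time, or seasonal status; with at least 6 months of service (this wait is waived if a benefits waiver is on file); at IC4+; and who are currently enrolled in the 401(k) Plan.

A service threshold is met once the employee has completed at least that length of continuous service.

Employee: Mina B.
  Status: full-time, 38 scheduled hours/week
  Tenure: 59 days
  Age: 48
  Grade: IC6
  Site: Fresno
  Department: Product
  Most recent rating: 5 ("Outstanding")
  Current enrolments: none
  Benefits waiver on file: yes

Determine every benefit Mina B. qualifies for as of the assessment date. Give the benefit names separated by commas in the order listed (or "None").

Equipment Allowance, Professional Development Fund

Equipment Allowance — benefits waiver on file ✓; dept Product ✓; age 48 ≥ 25 ✓; rating 5 ≥ 2 ✓ → eligible.
Dental Plan — service 59 days < 5 years (≈1825 days) ✗ → not eligible.
Annual Bonus Plan — status full-time ✓; benefits waiver on file ✓; dept Product ✗ → not eligible.
Professional Development Fund — benefits waiver on file ✓; age 48 ≥ 25 ✓; grade IC6 ≥ IC5 ✓; 38 hrs/wk ≥ 15 ✓; eligible for Equipment Allowance ✓ → eligible.
401(k) Plan — status full-time ✓; dept Product ✗ → not eligible.
Home Office Allowance — service 59 days < 3 months (≈90 days) ✗ → not eligible.
Transit Subsidy — status full-time ✓; benefits waiver on file ✓; grade IC6 ≥ IC4 ✓; not enrolled in 401(k) Plan ✗ → not eligible.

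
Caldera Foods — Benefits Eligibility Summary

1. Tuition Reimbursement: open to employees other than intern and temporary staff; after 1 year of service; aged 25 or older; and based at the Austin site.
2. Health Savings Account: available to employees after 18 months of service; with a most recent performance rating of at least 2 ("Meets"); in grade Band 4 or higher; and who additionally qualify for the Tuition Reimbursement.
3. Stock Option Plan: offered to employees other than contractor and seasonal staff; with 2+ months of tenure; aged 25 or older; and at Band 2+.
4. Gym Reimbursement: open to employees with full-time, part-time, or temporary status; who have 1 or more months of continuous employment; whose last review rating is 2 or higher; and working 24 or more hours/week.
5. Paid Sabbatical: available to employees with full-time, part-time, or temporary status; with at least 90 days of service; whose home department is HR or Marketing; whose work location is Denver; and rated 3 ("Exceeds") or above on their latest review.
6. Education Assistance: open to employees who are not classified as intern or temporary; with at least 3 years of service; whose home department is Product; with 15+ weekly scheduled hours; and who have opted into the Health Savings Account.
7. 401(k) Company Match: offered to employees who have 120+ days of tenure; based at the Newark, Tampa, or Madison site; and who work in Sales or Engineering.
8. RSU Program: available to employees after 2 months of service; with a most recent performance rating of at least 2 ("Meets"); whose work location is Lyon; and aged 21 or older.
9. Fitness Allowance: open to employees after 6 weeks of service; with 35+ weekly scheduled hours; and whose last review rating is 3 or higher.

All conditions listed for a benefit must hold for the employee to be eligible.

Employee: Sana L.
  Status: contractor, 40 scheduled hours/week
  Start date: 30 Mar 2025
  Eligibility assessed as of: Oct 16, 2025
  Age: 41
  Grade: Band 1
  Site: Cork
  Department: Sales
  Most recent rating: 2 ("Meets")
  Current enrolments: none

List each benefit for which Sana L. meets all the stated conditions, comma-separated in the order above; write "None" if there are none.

Service from 30 Mar 2025 to Oct 16, 2025: 200 days.
Tuition Reimbursement — status contractor ✓ (not excluded); service 200 days < 1 year (≈365 days) ✗ → not eligible.
Health Savings Account — service 200 days < 18 months (≈540 days) ✗ → not eligible.
Stock Option Plan — status contractor ✗ (excluded) → not eligible.
Gym Reimbursement — status contractor ✗ (requires full-time, part-time, or temporary) → not eligible.
Paid Sabbatical — status contractor ✗ (requires full-time, part-time, or temporary) → not eligible.
Education Assistance — status contractor ✓ (not excluded); service 200 days < 3 years (≈1095 days) ✗ → not eligible.
401(k) Company Match — service 200 days ≥ 120 days ✓; site Cork ✗ (not Newark, Tampa, or Madison) → not eligible.
RSU Program — service 200 days ≥ 2 months (≈60 days) ✓; rating 2 ≥ 2 ✓; site Cork ✗ (not Lyon) → not eligible.
Fitness Allowance — service 200 days ≥ 6 weeks (≈42 days) ✓; 40 hrs/wk ≥ 35 ✓; rating 2 < 3 ✗ → not eligible.

None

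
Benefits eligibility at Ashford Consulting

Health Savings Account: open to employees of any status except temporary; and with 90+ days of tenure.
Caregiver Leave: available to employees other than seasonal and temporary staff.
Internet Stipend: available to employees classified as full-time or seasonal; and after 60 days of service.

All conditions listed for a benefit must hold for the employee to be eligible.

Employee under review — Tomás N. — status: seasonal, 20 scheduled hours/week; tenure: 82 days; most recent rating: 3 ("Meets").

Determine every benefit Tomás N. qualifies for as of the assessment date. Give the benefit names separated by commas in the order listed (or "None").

Internet Stipend

Health Savings Account — status seasonal ✓ (not excluded); service 82 days < 90 days ✗ → not eligible.
Caregiver Leave — status seasonal ✗ (excluded) → not eligible.
Internet Stipend — status seasonal ✓; service 82 days ≥ 60 days ✓ → eligible.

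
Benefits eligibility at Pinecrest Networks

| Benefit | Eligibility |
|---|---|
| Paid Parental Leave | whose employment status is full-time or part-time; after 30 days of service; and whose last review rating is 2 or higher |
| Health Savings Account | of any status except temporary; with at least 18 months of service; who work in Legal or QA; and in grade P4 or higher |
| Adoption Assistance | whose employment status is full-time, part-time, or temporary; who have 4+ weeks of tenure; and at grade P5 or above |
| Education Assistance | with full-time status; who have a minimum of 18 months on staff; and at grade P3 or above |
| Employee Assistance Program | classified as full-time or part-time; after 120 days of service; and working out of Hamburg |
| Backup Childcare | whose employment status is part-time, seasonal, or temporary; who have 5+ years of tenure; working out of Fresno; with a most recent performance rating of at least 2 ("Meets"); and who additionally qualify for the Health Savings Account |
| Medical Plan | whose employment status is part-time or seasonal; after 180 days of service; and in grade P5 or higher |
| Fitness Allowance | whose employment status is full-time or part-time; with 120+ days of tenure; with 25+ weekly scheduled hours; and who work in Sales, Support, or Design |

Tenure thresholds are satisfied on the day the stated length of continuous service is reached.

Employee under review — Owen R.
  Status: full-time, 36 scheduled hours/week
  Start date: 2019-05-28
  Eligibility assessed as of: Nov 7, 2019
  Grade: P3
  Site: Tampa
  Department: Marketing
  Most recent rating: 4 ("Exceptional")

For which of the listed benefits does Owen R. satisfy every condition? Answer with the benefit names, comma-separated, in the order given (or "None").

Paid Parental Leave

Service from 2019-05-28 to Nov 7, 2019: 163 days.
Paid Parental Leave — status full-time ✓; service 163 days ≥ 30 days ✓; rating 4 ≥ 2 ✓ → eligible.
Health Savings Account — status full-time ✓ (not excluded); service 163 days < 18 months (≈540 days) ✗ → not eligible.
Adoption Assistance — status full-time ✓; service 163 days ≥ 4 weeks (≈28 days) ✓; grade P3 < P5 ✗ → not eligible.
Education Assistance — status full-time ✓; service 163 days < 18 months (≈540 days) ✗ → not eligible.
Employee Assistance Program — status full-time ✓; service 163 days ≥ 120 days ✓; site Tampa ✗ (not Hamburg) → not eligible.
Backup Childcare — status full-time ✗ (requires part-time, seasonal, or temporary) → not eligible.
Medical Plan — status full-time ✗ (requires part-time or seasonal) → not eligible.
Fitness Allowance — status full-time ✓; service 163 days ≥ 120 days ✓; 36 hrs/wk ≥ 25 ✓; dept Marketing ✗ → not eligible.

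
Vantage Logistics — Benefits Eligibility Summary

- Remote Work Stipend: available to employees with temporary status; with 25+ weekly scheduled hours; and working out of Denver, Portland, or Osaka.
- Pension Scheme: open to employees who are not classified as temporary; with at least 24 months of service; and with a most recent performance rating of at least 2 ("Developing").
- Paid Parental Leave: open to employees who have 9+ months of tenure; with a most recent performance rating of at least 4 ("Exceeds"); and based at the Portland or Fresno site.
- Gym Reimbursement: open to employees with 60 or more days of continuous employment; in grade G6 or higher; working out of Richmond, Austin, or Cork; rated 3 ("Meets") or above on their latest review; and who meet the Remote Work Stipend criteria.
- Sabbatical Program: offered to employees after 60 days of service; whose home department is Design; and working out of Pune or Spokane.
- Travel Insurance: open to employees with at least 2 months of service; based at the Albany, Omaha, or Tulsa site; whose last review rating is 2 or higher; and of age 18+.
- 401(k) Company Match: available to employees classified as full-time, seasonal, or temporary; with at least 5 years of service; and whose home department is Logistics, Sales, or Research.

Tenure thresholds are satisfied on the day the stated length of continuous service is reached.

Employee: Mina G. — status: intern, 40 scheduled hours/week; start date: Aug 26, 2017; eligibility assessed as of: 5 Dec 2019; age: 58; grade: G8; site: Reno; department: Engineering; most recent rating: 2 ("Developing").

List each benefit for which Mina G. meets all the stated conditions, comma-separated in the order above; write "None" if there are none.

Service from Aug 26, 2017 to 5 Dec 2019: 831 days.
Remote Work Stipend — status intern ✗ (requires temporary) → not eligible.
Pension Scheme — status intern ✓ (not excluded); service 831 days ≥ 24 months (≈720 days) ✓; rating 2 ≥ 2 ✓ → eligible.
Paid Parental Leave — service 831 days ≥ 9 months (≈270 days) ✓; rating 2 < 4 ✗ → not eligible.
Gym Reimbursement — service 831 days ≥ 60 days ✓; grade G8 ≥ G6 ✓; site Reno ✗ (not Richmond, Austin, or Cork) → not eligible.
Sabbatical Program — service 831 days ≥ 60 days ✓; dept Engineering ✗ → not eligible.
Travel Insurance — service 831 days ≥ 2 months (≈60 days) ✓; site Reno ✗ (not Albany, Omaha, or Tulsa) → not eligible.
401(k) Company Match — status intern ✗ (requires full-time, seasonal, or temporary) → not eligible.

Pension Scheme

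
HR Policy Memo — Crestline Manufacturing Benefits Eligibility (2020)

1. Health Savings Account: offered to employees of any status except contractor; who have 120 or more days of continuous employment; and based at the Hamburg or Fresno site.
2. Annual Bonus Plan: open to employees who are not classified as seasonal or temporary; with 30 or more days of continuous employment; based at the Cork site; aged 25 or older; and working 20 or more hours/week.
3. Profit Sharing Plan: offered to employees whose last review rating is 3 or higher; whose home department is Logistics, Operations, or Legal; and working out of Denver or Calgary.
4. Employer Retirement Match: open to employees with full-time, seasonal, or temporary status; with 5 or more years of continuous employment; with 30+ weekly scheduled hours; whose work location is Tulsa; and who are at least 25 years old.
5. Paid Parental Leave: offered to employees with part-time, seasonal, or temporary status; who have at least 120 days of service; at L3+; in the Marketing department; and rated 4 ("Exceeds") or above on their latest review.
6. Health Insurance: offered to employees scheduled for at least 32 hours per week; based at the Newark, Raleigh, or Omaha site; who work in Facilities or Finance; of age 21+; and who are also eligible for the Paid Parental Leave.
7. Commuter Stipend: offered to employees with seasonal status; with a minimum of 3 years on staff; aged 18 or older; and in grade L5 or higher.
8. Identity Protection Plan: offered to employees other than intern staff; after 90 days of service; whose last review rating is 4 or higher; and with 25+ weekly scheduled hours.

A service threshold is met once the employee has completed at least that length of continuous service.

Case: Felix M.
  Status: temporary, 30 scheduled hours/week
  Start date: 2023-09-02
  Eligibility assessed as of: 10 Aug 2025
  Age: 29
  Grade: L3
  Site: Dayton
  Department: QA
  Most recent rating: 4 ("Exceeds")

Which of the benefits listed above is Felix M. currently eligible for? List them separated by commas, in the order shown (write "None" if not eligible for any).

Service from 2023-09-02 to 10 Aug 2025: 708 days.
Health Savings Account — status temporary ✓ (not excluded); service 708 days ≥ 120 days ✓; site Dayton ✗ (not Hamburg or Fresno) → not eligible.
Annual Bonus Plan — status temporary ✗ (excluded) → not eligible.
Profit Sharing Plan — rating 4 ≥ 3 ✓; dept QA ✗ → not eligible.
Employer Retirement Match — status temporary ✓; service 708 days < 5 years (≈1825 days) ✗ → not eligible.
Paid Parental Leave — status temporary ✓; service 708 days ≥ 120 days ✓; grade L3 ≥ L3 ✓; dept QA ✗ → not eligible.
Health Insurance — 30 hrs/wk < 32 ✗ → not eligible.
Commuter Stipend — status temporary ✗ (requires seasonal) → not eligible.
Identity Protection Plan — status temporary ✓ (not excluded); service 708 days ≥ 90 days ✓; rating 4 ≥ 4 ✓; 30 hrs/wk ≥ 25 ✓ → eligible.

Identity Protection Plan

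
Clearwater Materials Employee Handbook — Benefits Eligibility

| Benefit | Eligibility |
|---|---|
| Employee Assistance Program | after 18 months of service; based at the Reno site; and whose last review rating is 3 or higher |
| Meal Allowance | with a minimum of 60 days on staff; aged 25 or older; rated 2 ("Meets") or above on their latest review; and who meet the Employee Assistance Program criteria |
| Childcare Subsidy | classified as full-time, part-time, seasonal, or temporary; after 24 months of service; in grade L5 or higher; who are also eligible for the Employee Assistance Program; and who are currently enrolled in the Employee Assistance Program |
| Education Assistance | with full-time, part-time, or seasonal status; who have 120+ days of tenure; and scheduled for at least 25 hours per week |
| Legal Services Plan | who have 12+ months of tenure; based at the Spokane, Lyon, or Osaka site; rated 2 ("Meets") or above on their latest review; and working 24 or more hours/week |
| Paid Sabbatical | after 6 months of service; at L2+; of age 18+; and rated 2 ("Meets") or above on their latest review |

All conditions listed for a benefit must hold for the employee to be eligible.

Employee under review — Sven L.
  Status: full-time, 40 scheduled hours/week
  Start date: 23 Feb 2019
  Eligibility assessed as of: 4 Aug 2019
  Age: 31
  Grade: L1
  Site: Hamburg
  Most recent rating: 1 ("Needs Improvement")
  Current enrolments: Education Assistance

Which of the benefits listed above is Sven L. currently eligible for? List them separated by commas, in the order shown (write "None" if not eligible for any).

Service from 23 Feb 2019 to 4 Aug 2019: 162 days.
Employee Assistance Program — service 162 days < 18 months (≈540 days) ✗ → not eligible.
Meal Allowance — service 162 days ≥ 60 days ✓; age 31 ≥ 25 ✓; rating 1 < 2 ✗ → not eligible.
Childcare Subsidy — status full-time ✓; service 162 days < 24 months (≈720 days) ✗ → not eligible.
Education Assistance — status full-time ✓; service 162 days ≥ 120 days ✓; 40 hrs/wk ≥ 25 ✓ → eligible.
Legal Services Plan — service 162 days < 12 months (≈360 days) ✗ → not eligible.
Paid Sabbatical — service 162 days < 6 months (≈180 days) ✗ → not eligible.

Education Assistance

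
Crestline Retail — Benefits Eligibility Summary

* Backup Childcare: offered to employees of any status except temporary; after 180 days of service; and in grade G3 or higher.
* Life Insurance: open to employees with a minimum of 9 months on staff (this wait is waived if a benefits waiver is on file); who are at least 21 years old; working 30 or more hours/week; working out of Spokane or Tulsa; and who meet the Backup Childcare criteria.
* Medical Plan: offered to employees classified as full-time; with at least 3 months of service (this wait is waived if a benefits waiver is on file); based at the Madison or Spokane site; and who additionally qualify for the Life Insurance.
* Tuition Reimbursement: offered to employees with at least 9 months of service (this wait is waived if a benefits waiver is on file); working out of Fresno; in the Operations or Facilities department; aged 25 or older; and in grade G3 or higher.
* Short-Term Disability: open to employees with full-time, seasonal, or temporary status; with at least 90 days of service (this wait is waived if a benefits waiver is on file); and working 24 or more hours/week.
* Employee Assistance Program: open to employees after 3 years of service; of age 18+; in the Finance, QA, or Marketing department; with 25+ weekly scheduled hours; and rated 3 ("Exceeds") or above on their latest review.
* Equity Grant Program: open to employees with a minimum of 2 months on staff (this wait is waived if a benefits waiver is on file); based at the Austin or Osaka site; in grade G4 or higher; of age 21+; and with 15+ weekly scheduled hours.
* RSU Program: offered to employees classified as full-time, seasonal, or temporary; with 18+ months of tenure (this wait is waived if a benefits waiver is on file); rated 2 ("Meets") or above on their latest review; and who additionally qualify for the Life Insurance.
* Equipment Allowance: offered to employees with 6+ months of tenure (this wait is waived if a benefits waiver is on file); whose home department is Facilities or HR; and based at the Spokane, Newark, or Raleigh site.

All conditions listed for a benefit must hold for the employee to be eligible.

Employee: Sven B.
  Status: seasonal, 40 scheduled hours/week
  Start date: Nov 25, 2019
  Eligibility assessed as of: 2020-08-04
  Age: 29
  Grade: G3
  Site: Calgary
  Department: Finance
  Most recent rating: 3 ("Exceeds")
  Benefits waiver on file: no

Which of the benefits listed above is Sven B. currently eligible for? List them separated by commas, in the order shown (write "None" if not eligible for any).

Backup Childcare, Short-Term Disability

Service from Nov 25, 2019 to 2020-08-04: 253 days.
Backup Childcare — status seasonal ✓ (not excluded); service 253 days ≥ 180 days ✓; grade G3 ≥ G3 ✓ → eligible.
Life Insurance — no waiver, service 253 days < 9 months (≈270 days) ✗ → not eligible.
Medical Plan — status seasonal ✗ (requires full-time) → not eligible.
Tuition Reimbursement — no waiver, service 253 days < 9 months (≈270 days) ✗ → not eligible.
Short-Term Disability — status seasonal ✓; no waiver, service 253 days ≥ 90 days ✓; 40 hrs/wk ≥ 24 ✓ → eligible.
Employee Assistance Program — service 253 days < 3 years (≈1095 days) ✗ → not eligible.
Equity Grant Program — no waiver, service 253 days ≥ 2 months (≈60 days) ✓; site Calgary ✗ (not Austin or Osaka) → not eligible.
RSU Program — status seasonal ✓; no waiver, service 253 days < 18 months (≈540 days) ✗ → not eligible.
Equipment Allowance — no waiver, service 253 days ≥ 6 months (≈180 days) ✓; dept Finance ✗ → not eligible.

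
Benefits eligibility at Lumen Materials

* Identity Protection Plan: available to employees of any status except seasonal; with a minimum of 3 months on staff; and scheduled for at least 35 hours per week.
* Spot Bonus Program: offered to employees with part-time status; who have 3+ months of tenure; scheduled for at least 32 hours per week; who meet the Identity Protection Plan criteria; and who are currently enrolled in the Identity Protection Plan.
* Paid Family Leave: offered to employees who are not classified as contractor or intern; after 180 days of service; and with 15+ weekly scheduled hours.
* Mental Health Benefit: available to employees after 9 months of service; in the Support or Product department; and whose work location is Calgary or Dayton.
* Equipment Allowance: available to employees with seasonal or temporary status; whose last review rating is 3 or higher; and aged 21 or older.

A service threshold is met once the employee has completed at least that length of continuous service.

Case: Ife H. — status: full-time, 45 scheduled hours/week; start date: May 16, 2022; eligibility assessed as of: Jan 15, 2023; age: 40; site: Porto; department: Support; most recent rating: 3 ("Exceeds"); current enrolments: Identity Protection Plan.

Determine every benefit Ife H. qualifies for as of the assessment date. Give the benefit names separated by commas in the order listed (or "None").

Identity Protection Plan, Paid Family Leave

Service from May 16, 2022 to Jan 15, 2023: 244 days.
Identity Protection Plan — status full-time ✓ (not excluded); service 244 days ≥ 3 months (≈90 days) ✓; 45 hrs/wk ≥ 35 ✓ → eligible.
Spot Bonus Program — status full-time ✗ (requires part-time) → not eligible.
Paid Family Leave — status full-time ✓ (not excluded); service 244 days ≥ 180 days ✓; 45 hrs/wk ≥ 15 ✓ → eligible.
Mental Health Benefit — service 244 days < 9 months (≈270 days) ✗ → not eligible.
Equipment Allowance — status full-time ✗ (requires seasonal or temporary) → not eligible.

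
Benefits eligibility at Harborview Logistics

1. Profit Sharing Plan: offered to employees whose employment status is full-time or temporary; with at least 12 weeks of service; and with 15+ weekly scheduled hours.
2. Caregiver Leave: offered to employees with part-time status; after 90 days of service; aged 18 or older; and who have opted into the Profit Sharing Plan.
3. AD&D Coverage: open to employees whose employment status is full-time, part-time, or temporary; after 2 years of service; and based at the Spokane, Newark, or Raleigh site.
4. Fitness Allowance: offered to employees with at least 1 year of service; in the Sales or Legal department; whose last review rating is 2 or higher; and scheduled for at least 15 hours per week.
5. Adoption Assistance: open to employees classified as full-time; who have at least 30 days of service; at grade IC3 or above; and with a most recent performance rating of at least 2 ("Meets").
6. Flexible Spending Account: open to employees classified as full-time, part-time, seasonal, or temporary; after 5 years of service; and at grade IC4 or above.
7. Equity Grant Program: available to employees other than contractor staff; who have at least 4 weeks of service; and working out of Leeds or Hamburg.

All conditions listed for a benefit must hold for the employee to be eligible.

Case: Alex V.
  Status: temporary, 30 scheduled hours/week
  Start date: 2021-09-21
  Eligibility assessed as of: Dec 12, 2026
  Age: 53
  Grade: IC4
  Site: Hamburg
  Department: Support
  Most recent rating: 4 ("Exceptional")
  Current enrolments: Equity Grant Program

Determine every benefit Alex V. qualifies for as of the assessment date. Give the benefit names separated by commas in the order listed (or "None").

Service from 2021-09-21 to Dec 12, 2026: 1908 days.
Profit Sharing Plan — status temporary ✓; service 1908 days ≥ 12 weeks (≈84 days) ✓; 30 hrs/wk ≥ 15 ✓ → eligible.
Caregiver Leave — status temporary ✗ (requires part-time) → not eligible.
AD&D Coverage — status temporary ✓; service 1908 days ≥ 2 years (≈730 days) ✓; site Hamburg ✗ (not Spokane, Newark, or Raleigh) → not eligible.
Fitness Allowance — service 1908 days ≥ 1 year (≈365 days) ✓; dept Support ✗ → not eligible.
Adoption Assistance — status temporary ✗ (requires full-time) → not eligible.
Flexible Spending Account — status temporary ✓; service 1908 days ≥ 5 years (≈1825 days) ✓; grade IC4 ≥ IC4 ✓ → eligible.
Equity Grant Program — status temporary ✓ (not excluded); service 1908 days ≥ 4 weeks (≈28 days) ✓; site Hamburg ✓ → eligible.

Profit Sharing Plan, Flexible Spending Account, Equity Grant Program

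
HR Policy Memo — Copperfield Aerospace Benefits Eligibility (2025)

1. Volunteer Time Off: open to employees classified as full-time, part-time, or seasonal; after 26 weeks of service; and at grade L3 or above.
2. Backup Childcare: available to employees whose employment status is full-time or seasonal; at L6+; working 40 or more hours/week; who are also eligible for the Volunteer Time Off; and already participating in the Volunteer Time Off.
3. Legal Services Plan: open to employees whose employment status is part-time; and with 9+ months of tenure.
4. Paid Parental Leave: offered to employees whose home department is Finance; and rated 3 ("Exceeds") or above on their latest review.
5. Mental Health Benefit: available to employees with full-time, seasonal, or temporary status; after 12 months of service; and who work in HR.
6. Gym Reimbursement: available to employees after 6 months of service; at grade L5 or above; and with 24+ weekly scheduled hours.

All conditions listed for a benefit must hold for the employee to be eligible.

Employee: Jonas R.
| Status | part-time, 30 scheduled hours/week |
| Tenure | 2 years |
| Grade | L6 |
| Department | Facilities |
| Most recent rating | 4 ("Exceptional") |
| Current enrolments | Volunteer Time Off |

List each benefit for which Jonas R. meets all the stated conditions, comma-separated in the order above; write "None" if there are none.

Volunteer Time Off, Legal Services Plan, Gym Reimbursement

Volunteer Time Off — status part-time ✓; service 2 years ≥ 26 weeks (≈182 days) ✓; grade L6 ≥ L3 ✓ → eligible.
Backup Childcare — status part-time ✗ (requires full-time or seasonal) → not eligible.
Legal Services Plan — status part-time ✓; service 2 years ≥ 9 months (≈270 days) ✓ → eligible.
Paid Parental Leave — dept Facilities ✗ → not eligible.
Mental Health Benefit — status part-time ✗ (requires full-time, seasonal, or temporary) → not eligible.
Gym Reimbursement — service 2 years ≥ 6 months (≈180 days) ✓; grade L6 ≥ L5 ✓; 30 hrs/wk ≥ 24 ✓ → eligible.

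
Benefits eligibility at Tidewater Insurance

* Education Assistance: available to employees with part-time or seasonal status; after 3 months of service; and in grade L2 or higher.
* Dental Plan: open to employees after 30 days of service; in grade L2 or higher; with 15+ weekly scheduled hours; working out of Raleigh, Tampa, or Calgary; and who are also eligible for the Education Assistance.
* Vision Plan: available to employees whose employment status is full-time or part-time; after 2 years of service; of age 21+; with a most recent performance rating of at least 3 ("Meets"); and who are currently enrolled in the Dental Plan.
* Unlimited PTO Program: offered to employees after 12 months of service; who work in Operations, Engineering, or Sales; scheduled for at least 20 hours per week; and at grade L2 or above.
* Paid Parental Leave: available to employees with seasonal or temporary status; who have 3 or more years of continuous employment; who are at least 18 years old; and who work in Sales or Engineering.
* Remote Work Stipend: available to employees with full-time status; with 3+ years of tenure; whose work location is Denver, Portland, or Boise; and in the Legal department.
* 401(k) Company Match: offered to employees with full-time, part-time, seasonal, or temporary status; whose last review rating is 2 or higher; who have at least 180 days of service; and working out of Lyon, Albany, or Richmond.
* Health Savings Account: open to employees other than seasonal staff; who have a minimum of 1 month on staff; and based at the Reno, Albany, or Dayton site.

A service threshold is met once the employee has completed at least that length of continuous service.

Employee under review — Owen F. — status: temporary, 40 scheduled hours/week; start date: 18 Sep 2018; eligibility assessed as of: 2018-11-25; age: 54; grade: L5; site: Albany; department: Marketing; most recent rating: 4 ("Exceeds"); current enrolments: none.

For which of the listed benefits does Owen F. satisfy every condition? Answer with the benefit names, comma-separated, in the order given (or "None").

Health Savings Account

Service from 18 Sep 2018 to 2018-11-25: 68 days.
Education Assistance — status temporary ✗ (requires part-time or seasonal) → not eligible.
Dental Plan — service 68 days ≥ 30 days ✓; grade L5 ≥ L2 ✓; 40 hrs/wk ≥ 15 ✓; site Albany ✗ (not Raleigh, Tampa, or Calgary) → not eligible.
Vision Plan — status temporary ✗ (requires full-time or part-time) → not eligible.
Unlimited PTO Program — service 68 days < 12 months (≈360 days) ✗ → not eligible.
Paid Parental Leave — status temporary ✓; service 68 days < 3 years (≈1095 days) ✗ → not eligible.
Remote Work Stipend — status temporary ✗ (requires full-time) → not eligible.
401(k) Company Match — status temporary ✓; rating 4 ≥ 2 ✓; service 68 days < 180 days ✗ → not eligible.
Health Savings Account — status temporary ✓ (not excluded); service 68 days ≥ 1 month (≈30 days) ✓; site Albany ✓ → eligible.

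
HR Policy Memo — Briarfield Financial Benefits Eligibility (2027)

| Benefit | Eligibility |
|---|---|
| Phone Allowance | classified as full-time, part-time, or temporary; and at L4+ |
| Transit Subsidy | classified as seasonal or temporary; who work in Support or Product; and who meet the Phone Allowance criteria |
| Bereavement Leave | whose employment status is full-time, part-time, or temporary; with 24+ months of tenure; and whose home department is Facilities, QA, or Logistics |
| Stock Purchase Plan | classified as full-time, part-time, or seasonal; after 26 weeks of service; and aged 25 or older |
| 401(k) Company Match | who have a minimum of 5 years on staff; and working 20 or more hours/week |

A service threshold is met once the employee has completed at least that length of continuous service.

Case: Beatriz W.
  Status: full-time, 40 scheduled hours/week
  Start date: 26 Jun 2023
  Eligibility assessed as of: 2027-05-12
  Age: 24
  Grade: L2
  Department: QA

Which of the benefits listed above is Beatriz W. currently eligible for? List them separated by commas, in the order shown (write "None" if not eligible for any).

Service from 26 Jun 2023 to 2027-05-12: 1416 days.
Phone Allowance — status full-time ✓; grade L2 < L4 ✗ → not eligible.
Transit Subsidy — status full-time ✗ (requires seasonal or temporary) → not eligible.
Bereavement Leave — status full-time ✓; service 1416 days ≥ 24 months (≈720 days) ✓; dept QA ✓ → eligible.
Stock Purchase Plan — status full-time ✓; service 1416 days ≥ 26 weeks (≈182 days) ✓; age 24 < 25 ✗ → not eligible.
401(k) Company Match — service 1416 days < 5 years (≈1825 days) ✗ → not eligible.

Bereavement Leave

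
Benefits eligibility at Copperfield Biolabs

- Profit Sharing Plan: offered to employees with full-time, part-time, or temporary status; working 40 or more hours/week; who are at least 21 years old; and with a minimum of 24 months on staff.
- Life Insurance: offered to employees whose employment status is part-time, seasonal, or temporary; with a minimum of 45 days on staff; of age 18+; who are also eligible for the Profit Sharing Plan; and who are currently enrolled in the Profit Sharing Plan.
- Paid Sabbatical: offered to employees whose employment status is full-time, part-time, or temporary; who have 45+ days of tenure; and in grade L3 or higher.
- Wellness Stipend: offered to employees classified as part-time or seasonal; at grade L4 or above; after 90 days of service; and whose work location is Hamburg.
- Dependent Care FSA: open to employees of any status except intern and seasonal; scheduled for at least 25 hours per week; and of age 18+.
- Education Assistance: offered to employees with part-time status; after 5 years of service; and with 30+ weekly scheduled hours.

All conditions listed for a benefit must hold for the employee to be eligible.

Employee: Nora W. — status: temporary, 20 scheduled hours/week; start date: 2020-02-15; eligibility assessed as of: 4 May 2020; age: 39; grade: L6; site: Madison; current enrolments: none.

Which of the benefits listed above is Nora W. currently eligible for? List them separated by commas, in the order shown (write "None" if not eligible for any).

Service from 2020-02-15 to 4 May 2020: 79 days.
Profit Sharing Plan — status temporary ✓; 20 hrs/wk < 40 ✗ → not eligible.
Life Insurance — status temporary ✓; service 79 days ≥ 45 days ✓; age 39 ≥ 18 ✓; not eligible for Profit Sharing Plan ✗ → not eligible.
Paid Sabbatical — status temporary ✓; service 79 days ≥ 45 days ✓; grade L6 ≥ L3 ✓ → eligible.
Wellness Stipend — status temporary ✗ (requires part-time or seasonal) → not eligible.
Dependent Care FSA — status temporary ✓ (not excluded); 20 hrs/wk < 25 ✗ → not eligible.
Education Assistance — status temporary ✗ (requires part-time) → not eligible.

Paid Sabbatical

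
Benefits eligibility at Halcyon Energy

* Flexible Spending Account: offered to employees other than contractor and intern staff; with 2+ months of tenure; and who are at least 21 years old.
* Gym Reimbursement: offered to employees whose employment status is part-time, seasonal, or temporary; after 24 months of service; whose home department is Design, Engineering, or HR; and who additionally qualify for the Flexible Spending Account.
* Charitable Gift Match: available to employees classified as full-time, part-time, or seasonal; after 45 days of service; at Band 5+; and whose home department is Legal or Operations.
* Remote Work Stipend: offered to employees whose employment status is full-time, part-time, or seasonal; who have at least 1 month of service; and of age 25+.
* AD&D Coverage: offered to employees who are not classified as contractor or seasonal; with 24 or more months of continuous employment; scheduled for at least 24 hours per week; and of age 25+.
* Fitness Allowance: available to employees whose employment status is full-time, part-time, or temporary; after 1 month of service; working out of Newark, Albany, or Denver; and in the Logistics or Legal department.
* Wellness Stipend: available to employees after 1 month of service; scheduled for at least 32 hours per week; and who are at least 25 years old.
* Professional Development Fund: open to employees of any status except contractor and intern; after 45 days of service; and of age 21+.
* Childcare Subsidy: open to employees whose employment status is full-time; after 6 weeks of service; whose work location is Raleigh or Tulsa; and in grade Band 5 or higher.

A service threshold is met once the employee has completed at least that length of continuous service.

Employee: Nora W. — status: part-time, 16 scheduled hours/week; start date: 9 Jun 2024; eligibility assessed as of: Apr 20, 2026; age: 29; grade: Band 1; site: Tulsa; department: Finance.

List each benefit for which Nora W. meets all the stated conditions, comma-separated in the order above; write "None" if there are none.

Service from 9 Jun 2024 to Apr 20, 2026: 680 days.
Flexible Spending Account — status part-time ✓ (not excluded); service 680 days ≥ 2 months (≈60 days) ✓; age 29 ≥ 21 ✓ → eligible.
Gym Reimbursement — status part-time ✓; service 680 days < 24 months (≈720 days) ✗ → not eligible.
Charitable Gift Match — status part-time ✓; service 680 days ≥ 45 days ✓; grade Band 1 < Band 5 ✗ → not eligible.
Remote Work Stipend — status part-time ✓; service 680 days ≥ 1 month (≈30 days) ✓; age 29 ≥ 25 ✓ → eligible.
AD&D Coverage — status part-time ✓ (not excluded); service 680 days < 24 months (≈720 days) ✗ → not eligible.
Fitness Allowance — status part-time ✓; service 680 days ≥ 1 month (≈30 days) ✓; site Tulsa ✗ (not Newark, Albany, or Denver) → not eligible.
Wellness Stipend — service 680 days ≥ 1 month (≈30 days) ✓; 16 hrs/wk < 32 ✗ → not eligible.
Professional Development Fund — status part-time ✓ (not excluded); service 680 days ≥ 45 days ✓; age 29 ≥ 21 ✓ → eligible.
Childcare Subsidy — status part-time ✗ (requires full-time) → not eligible.

Flexible Spending Account, Remote Work Stipend, Professional Development Fund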